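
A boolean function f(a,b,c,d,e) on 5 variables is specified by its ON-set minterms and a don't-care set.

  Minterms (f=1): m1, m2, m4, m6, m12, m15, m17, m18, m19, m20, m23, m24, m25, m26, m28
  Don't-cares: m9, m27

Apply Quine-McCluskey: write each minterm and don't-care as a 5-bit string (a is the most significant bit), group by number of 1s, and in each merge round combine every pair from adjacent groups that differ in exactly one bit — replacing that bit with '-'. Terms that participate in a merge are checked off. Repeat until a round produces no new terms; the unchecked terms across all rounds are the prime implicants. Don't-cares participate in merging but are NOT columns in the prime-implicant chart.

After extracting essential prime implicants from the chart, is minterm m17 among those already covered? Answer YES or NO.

YES

[col 0] 00001*, 00010*, 00100*, 00110*, 01001*, 01100*, 01111, 10001*, 10010*, 10011*, 10100*, 10111*, 11000*, 11001*, 11010*, 11011*, 11100*
[col 1] -0001*, -0010, -0100*, -1001*, -1100*, 0-001*, 0-100*, 00-10, 001-0, 1-001*, 1-010*, 1-011*, 1-100*, 10-11, 100-1*, 1001-*, 11-00, 110-0*, 110-1*, 1100-*, 1101-*
[col 2] --001, --100, 1-0-1, 1-01-, 110--
Prime implicants: --001, --100, -0010, 00-10, 001-0, 01111, 1-0-1, 1-01-, 10-11, 11-00, 110--
PI chart (minterm → PIs covering it):
  1 | --001  (sole → essential)
  2 | -0010,00-10
  4 | --100,001-0
  6 | 00-10,001-0
  12 | --100  (sole → essential)
  15 | 01111  (sole → essential)
  17 | --001,1-0-1
  18 | -0010,1-01-
  19 | 1-0-1,1-01-,10-11
  20 | --100  (sole → essential)
  23 | 10-11  (sole → essential)
  24 | 11-00,110--
  25 | --001,1-0-1,110--
  26 | 1-01-,110--
  28 | --100,11-00
Essential prime implicants: --001, --100, 01111, 10-11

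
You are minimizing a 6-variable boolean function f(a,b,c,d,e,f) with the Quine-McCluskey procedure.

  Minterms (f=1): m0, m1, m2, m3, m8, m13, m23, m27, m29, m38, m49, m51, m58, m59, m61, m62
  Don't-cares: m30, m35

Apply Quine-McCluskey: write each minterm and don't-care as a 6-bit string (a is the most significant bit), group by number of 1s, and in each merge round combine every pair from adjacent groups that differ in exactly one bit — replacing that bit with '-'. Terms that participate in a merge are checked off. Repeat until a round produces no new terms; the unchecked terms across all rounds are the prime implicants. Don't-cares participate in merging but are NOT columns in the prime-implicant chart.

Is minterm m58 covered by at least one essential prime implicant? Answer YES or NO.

size-2^0 implicants → 000000(✓)  000001(✓)  000010(✓)  000011(✓)  001000(✓)  001101(✓)  010111  011011(✓)  011101(✓)  011110(✓)  100011(✓)  100110  110001(✓)  110011(✓)  111010(✓)  111011(✓)  111101(✓)  111110(✓)
size-2^1 implicants → -00011  -11011  -11101  -11110  0-1101  00-000  0000-0(✓)  0000-1(✓)  00000-(✓)  00001-(✓)  1-0011  11-011  1100-1  111-10  11101-
size-2^2 implicants → 0000--
Unchecked terms (primes): -00011, -11011, -11101, -11110, 0-1101, 00-000, 0000--, 010111, 1-0011, 100110, 11-011, 1100-1, 111-10, 11101-
Minterm coverage:
  m0 ⊆ 00-000,0000--
  m1 ⊆ 0000-- [E]
  m2 ⊆ 0000-- [E]
  m3 ⊆ -00011,0000--
  m8 ⊆ 00-000 [E]
  m13 ⊆ 0-1101 [E]
  m23 ⊆ 010111 [E]
  m27 ⊆ -11011 [E]
  m29 ⊆ -11101,0-1101
  m38 ⊆ 100110 [E]
  m49 ⊆ 1100-1 [E]
  m51 ⊆ 1-0011,11-011,1100-1
  m58 ⊆ 111-10,11101-
  m59 ⊆ -11011,11-011,11101-
  m61 ⊆ -11101 [E]
  m62 ⊆ -11110,111-10
E = {-11011, -11101, 0-1101, 00-000, 0000--, 010111, 100110, 1100-1}

NO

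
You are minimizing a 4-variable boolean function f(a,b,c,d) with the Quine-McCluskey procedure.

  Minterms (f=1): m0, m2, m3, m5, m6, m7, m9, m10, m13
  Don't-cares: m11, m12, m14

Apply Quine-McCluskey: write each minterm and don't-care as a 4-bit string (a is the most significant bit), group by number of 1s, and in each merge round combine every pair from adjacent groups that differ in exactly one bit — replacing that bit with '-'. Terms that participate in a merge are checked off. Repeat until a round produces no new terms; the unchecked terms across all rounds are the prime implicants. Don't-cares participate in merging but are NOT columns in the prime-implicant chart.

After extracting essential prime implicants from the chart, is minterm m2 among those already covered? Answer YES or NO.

[col 0] 0000*, 0010*, 0011*, 0101*, 0110*, 0111*, 1001*, 1010*, 1011*, 1100*, 1101*, 1110*
[col 1] -010*, -011*, -101, -110*, 0-10*, 0-11*, 00-0, 001-*, 01-1, 011-*, 1-01, 1-10*, 10-1, 101-*, 11-0, 110-
[col 2] --10, -01-, 0-1-
Prime implicants: --10, -01-, -101, 0-1-, 00-0, 01-1, 1-01, 10-1, 11-0, 110-
PI chart (minterm → PIs covering it):
  0 | 00-0  (sole → essential)
  2 | --10,-01-,0-1-,00-0
  3 | -01-,0-1-
  5 | -101,01-1
  6 | --10,0-1-
  7 | 0-1-,01-1
  9 | 1-01,10-1
  10 | --10,-01-
  13 | -101,1-01,110-
Essential prime implicants: 00-0

YES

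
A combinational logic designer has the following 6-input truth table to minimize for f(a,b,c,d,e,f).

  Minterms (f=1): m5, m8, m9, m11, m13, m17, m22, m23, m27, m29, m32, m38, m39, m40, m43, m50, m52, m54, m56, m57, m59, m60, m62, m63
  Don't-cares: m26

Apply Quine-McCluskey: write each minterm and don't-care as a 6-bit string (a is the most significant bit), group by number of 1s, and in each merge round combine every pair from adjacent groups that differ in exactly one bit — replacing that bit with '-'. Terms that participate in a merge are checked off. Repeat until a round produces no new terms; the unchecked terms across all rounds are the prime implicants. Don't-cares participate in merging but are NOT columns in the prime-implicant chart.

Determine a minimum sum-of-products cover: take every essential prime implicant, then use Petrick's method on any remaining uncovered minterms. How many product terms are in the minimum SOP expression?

size-2^0 implicants → 000101(✓)  001000(✓)  001001(✓)  001011(✓)  001101(✓)  010001  010110(✓)  010111(✓)  011010(✓)  011011(✓)  011101(✓)  100000(✓)  100110(✓)  100111(✓)  101000(✓)  101011(✓)  110010(✓)  110100(✓)  110110(✓)  111000(✓)  111001(✓)  111011(✓)  111100(✓)  111110(✓)  111111(✓)
size-2^1 implicants → -01000  -01011(✓)  -10110  -11011(✓)  0-1011(✓)  0-1101  00-101  001-01  0010-1  00100-  01011-  01101-  1-0110  1-1000  1-1011(✓)  10-000  10011-  11-100(✓)  11-110(✓)  110-10  1101-0(✓)  111-00  111-11  1110-1  11100-  1111-0(✓)  11111-
size-2^2 implicants → --1011  11-1-0
Unchecked terms (primes): --1011, -01000, -10110, 0-1101, 00-101, 001-01, 0010-1, 00100-, 010001, 01011-, 01101-, 1-0110, 1-1000, 10-000, 10011-, 11-1-0, 110-10, 111-00, 111-11, 1110-1, 11100-, 11111-
Minterm coverage:
  m5 ⊆ 00-101 [E]
  m8 ⊆ -01000,00100-
  m9 ⊆ 001-01,0010-1,00100-
  m11 ⊆ --1011,0010-1
  m13 ⊆ 0-1101,00-101,001-01
  m17 ⊆ 010001 [E]
  m22 ⊆ -10110,01011-
  m23 ⊆ 01011- [E]
  m27 ⊆ --1011,01101-
  m29 ⊆ 0-1101 [E]
  m32 ⊆ 10-000 [E]
  m38 ⊆ 1-0110,10011-
  m39 ⊆ 10011- [E]
  m40 ⊆ -01000,1-1000,10-000
  m43 ⊆ --1011 [E]
  m50 ⊆ 110-10 [E]
  m52 ⊆ 11-1-0 [E]
  m54 ⊆ -10110,1-0110,11-1-0,110-10
  m56 ⊆ 1-1000,111-00,11100-
  m57 ⊆ 1110-1,11100-
  m59 ⊆ --1011,111-11,1110-1
  m60 ⊆ 11-1-0,111-00
  m62 ⊆ 11-1-0,11111-
  m63 ⊆ 111-11,11111-
E = {--1011, 0-1101, 00-101, 010001, 01011-, 10-000, 10011-, 11-1-0, 110-10}
Petrick residual → 00100-, 111-11, 11100-
Cover = cd'ef + a'cde'f + a'b'de'f + a'b'cd'e' + a'bc'd'e'f + a'bc'de + ab'd'e'f' + ab'c'de + abdf' + abc'ef' + abcef + abcd'e'  |cover|=12

12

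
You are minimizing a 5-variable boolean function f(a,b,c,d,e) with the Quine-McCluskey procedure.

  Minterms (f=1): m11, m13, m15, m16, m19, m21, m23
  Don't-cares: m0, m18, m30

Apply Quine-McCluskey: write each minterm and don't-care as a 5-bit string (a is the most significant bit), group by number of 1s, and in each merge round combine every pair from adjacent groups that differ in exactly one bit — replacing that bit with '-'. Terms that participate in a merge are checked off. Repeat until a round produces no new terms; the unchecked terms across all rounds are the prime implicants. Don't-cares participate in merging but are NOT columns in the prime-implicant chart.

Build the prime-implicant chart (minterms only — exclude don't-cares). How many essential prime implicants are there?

3

Round 0: 00000✓ 01011✓ 01101✓ 01111✓ 10000✓ 10010✓ 10011✓ 10101✓ 10111✓ 11110
Round 1: -0000 01-11 011-1 10-11 100-0 1001- 101-1
PIs = {-0000, 01-11, 011-1, 10-11, 100-0, 1001-, 101-1, 11110}
Coverage chart:
  m11: 01-11 ←essential
  m13: 011-1 ←essential
  m15: 01-11,011-1
  m16: -0000,100-0
  m19: 10-11,1001-
  m21: 101-1 ←essential
  m23: 10-11,101-1
Essential: 01-11, 011-1, 101-1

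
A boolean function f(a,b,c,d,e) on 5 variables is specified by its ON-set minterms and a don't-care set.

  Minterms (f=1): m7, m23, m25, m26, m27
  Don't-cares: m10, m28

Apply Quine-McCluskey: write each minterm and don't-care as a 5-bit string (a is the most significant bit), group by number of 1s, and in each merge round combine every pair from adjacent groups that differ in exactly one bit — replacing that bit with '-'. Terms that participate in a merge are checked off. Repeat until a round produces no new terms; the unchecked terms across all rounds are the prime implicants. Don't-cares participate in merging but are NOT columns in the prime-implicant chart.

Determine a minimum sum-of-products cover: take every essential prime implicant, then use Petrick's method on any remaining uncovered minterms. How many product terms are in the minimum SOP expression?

3

size-2^0 implicants → 00111(✓)  01010(✓)  10111(✓)  11001(✓)  11010(✓)  11011(✓)  11100
size-2^1 implicants → -0111  -1010  110-1  1101-
Unchecked terms (primes): -0111, -1010, 110-1, 1101-, 11100
Minterm coverage:
  m7 ⊆ -0111 [E]
  m23 ⊆ -0111 [E]
  m25 ⊆ 110-1 [E]
  m26 ⊆ -1010,1101-
  m27 ⊆ 110-1,1101-
E = {-0111, 110-1}
Petrick residual → -1010
Cover = b'cde + bc'de' + abc'e  |cover|=3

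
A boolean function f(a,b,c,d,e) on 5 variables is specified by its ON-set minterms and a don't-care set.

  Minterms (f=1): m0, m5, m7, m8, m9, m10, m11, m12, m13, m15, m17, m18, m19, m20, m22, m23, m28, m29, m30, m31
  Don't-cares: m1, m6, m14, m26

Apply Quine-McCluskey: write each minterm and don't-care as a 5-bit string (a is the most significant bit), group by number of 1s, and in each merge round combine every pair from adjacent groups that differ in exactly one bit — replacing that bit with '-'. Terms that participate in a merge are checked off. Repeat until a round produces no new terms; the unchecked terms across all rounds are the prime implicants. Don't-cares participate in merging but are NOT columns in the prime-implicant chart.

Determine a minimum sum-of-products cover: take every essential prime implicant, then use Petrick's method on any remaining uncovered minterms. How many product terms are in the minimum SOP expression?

7

size-2^0 implicants → 00000(✓)  00001(✓)  00101(✓)  00110(✓)  00111(✓)  01000(✓)  01001(✓)  01010(✓)  01011(✓)  01100(✓)  01101(✓)  01110(✓)  01111(✓)  10001(✓)  10010(✓)  10011(✓)  10100(✓)  10110(✓)  10111(✓)  11010(✓)  11100(✓)  11101(✓)  11110(✓)  11111(✓)
size-2^1 implicants → -0001  -0110(✓)  -0111(✓)  -1010(✓)  -1100(✓)  -1101(✓)  -1110(✓)  -1111(✓)  0-000(✓)  0-001(✓)  0-101(✓)  0-110(✓)  0-111(✓)  00-01(✓)  0000-(✓)  001-1(✓)  0011-(✓)  01-00(✓)  01-01(✓)  01-10(✓)  01-11(✓)  010-0(✓)  010-1(✓)  0100-(✓)  0101-(✓)  011-0(✓)  011-1(✓)  0110-(✓)  0111-(✓)  1-010(✓)  1-100(✓)  1-110(✓)  1-111(✓)  10-10(✓)  10-11(✓)  100-1  1001-(✓)  101-0(✓)  1011-(✓)  11-10(✓)  111-0(✓)  111-1(✓)  1110-(✓)  1111-(✓)
size-2^2 implicants → --110(✓)  --111(✓)  -011-(✓)  -1-10  -11-0(✓)  -11-1(✓)  -110-(✓)  -111-(✓)  0--01  0-00-  0-1-1  0-11-(✓)  01--0(✓)  01--1(✓)  01-0-(✓)  01-1-(✓)  010--(✓)  011--(✓)  1--10  1-1-0  1-11-(✓)  10-1-  111--(✓)
size-2^3 implicants → --11-  -11--  01---
Unchecked terms (primes): --11-, -0001, -1-10, -11--, 0--01, 0-00-, 0-1-1, 01---, 1--10, 1-1-0, 10-1-, 100-1
Minterm coverage:
  m0 ⊆ 0-00- [E]
  m5 ⊆ 0--01,0-1-1
  m7 ⊆ --11-,0-1-1
  m8 ⊆ 0-00-,01---
  m9 ⊆ 0--01,0-00-,01---
  m10 ⊆ -1-10,01---
  m11 ⊆ 01--- [E]
  m12 ⊆ -11--,01---
  m13 ⊆ -11--,0--01,0-1-1,01---
  m15 ⊆ --11-,-11--,0-1-1,01---
  m17 ⊆ -0001,100-1
  m18 ⊆ 1--10,10-1-
  m19 ⊆ 10-1-,100-1
  m20 ⊆ 1-1-0 [E]
  m22 ⊆ --11-,1--10,1-1-0,10-1-
  m23 ⊆ --11-,10-1-
  m28 ⊆ -11--,1-1-0
  m29 ⊆ -11-- [E]
  m30 ⊆ --11-,-1-10,-11--,1--10,1-1-0
  m31 ⊆ --11-,-11--
E = {-11--, 0-00-, 01---, 1-1-0}
Petrick residual → -0001, 0-1-1, 10-1-
Cover = b'c'd'e + bc + a'c'd' + a'ce + a'b + ace' + ab'd  |cover|=7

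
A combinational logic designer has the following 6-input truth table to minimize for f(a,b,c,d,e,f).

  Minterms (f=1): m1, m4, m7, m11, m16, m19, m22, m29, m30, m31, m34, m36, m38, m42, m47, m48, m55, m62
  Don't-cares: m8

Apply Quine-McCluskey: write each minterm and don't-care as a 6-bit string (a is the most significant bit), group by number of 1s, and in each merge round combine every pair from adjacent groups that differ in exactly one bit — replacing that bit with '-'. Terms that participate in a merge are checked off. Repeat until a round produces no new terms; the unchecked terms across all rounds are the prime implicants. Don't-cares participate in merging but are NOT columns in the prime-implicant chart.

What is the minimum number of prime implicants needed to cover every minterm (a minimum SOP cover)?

Round 0: 000001 000100✓ 000111 001000 001011 010000✓ 010011 010110✓ 011101✓ 011110✓ 011111✓ 100010✓ 100100✓ 100110✓ 101010✓ 101111 110000✓ 110111 111110✓
Round 1: -00100 -10000 -11110 01-110 0111-1 01111- 10-010 100-10 1001-0
PIs = {-00100, -10000, -11110, 000001, 000111, 001000, 001011, 01-110, 010011, 0111-1, 01111-, 10-010, 100-10, 1001-0, 101111, 110111}
Coverage chart:
  m1: 000001 ←essential
  m4: -00100 ←essential
  m7: 000111 ←essential
  m11: 001011 ←essential
  m16: -10000 ←essential
  m19: 010011 ←essential
  m22: 01-110 ←essential
  m29: 0111-1 ←essential
  m30: -11110,01-110,01111-
  m31: 0111-1,01111-
  m34: 10-010,100-10
  m36: -00100,1001-0
  m38: 100-10,1001-0
  m42: 10-010 ←essential
  m47: 101111 ←essential
  m48: -10000 ←essential
  m55: 110111 ←essential
  m62: -11110 ←essential
Essential: -00100, -10000, -11110, 000001, 000111, 001011, 01-110, 010011, 0111-1, 10-010, 101111, 110111
Petrick residual → 100-10
Min cover (13 terms): b'c'de'f' + bc'd'e'f' + bcdef' + a'b'c'd'e'f + a'b'c'def + a'b'cd'ef + a'bdef' + a'bc'd'ef + a'bcdf + ab'd'ef' + ab'c'ef' + ab'cdef + abc'def

13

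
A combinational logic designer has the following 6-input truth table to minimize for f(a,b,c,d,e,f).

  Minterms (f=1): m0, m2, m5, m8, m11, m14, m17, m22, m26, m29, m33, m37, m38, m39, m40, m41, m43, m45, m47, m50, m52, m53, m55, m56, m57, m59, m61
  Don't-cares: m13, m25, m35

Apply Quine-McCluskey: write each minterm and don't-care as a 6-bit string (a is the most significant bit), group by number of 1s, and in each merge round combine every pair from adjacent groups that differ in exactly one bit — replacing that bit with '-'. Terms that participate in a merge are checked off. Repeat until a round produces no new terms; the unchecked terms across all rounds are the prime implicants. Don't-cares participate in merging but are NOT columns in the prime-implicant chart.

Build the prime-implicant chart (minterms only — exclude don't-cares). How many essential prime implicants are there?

14

[col 0] 000000*, 000010*, 000101*, 001000*, 001011*, 001101*, 001110, 010001*, 010110, 011001*, 011010, 011101*, 100001*, 100011*, 100101*, 100110*, 100111*, 101000*, 101001*, 101011*, 101101*, 101111*, 110010, 110100*, 110101*, 110111*, 111000*, 111001*, 111011*, 111101*
[col 1] -00101*, -01000, -01011, -01101*, -11001*, -11101*, 0-1101*, 00-000, 00-101*, 0000-0, 01-001, 011-01*, 1-0101*, 1-0111*, 1-1000*, 1-1001*, 1-1011*, 1-1101*, 10-001*, 10-011*, 10-101*, 10-111*, 100-01*, 100-11*, 1000-1*, 1001-1*, 10011-, 101-01*, 101-11*, 1010-1*, 10100-*, 1011-1*, 11-101*, 1101-1*, 11010-, 111-01*, 1110-1*, 11100-*
[col 2] --1101, -0-101, -11-01, 1--101, 1-01-1, 1-1-01, 1-10-1, 1-100-, 10--01*, 10--11*, 10-0-1*, 10-1-1*, 100--1*, 101--1*
[col 3] 10---1
Prime implicants: --1101, -0-101, -01000, -01011, -11-01, 00-000, 0000-0, 001110, 01-001, 010110, 011010, 1--101, 1-01-1, 1-1-01, 1-10-1, 1-100-, 10---1, 10011-, 110010, 11010-
PI chart (minterm → PIs covering it):
  0 | 00-000,0000-0
  2 | 0000-0  (sole → essential)
  5 | -0-101  (sole → essential)
  8 | -01000,00-000
  11 | -01011  (sole → essential)
  14 | 001110  (sole → essential)
  17 | 01-001  (sole → essential)
  22 | 010110  (sole → essential)
  26 | 011010  (sole → essential)
  29 | --1101,-11-01
  33 | 10---1  (sole → essential)
  37 | -0-101,1--101,1-01-1,10---1
  38 | 10011-  (sole → essential)
  39 | 1-01-1,10---1,10011-
  40 | -01000,1-100-
  41 | 1-1-01,1-10-1,1-100-,10---1
  43 | -01011,1-10-1,10---1
  45 | --1101,-0-101,1--101,1-1-01,10---1
  47 | 10---1  (sole → essential)
  50 | 110010  (sole → essential)
  52 | 11010-  (sole → essential)
  53 | 1--101,1-01-1,11010-
  55 | 1-01-1  (sole → essential)
  56 | 1-100-  (sole → essential)
  57 | -11-01,1-1-01,1-10-1,1-100-
  59 | 1-10-1  (sole → essential)
  61 | --1101,-11-01,1--101,1-1-01
Essential prime implicants: -0-101, -01011, 0000-0, 001110, 01-001, 010110, 011010, 1-01-1, 1-10-1, 1-100-, 10---1, 10011-, 110010, 11010-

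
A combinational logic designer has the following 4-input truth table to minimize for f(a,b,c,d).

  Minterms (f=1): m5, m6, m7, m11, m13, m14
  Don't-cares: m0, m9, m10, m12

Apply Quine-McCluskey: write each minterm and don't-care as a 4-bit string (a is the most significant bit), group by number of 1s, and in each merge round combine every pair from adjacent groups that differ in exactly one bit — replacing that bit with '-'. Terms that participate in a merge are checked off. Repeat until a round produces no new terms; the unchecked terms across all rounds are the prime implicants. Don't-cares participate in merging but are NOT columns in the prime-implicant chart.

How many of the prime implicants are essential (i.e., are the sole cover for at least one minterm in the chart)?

0

Round 0: 0000 0101✓ 0110✓ 0111✓ 1001✓ 1010✓ 1011✓ 1100✓ 1101✓ 1110✓
Round 1: -101 -110 01-1 011- 1-01 1-10 10-1 101- 11-0 110-
PIs = {-101, -110, 0000, 01-1, 011-, 1-01, 1-10, 10-1, 101-, 11-0, 110-}
Coverage chart:
  m5: -101,01-1
  m6: -110,011-
  m7: 01-1,011-
  m11: 10-1,101-
  m13: -101,1-01,110-
  m14: -110,1-10,11-0
(no essential prime implicants)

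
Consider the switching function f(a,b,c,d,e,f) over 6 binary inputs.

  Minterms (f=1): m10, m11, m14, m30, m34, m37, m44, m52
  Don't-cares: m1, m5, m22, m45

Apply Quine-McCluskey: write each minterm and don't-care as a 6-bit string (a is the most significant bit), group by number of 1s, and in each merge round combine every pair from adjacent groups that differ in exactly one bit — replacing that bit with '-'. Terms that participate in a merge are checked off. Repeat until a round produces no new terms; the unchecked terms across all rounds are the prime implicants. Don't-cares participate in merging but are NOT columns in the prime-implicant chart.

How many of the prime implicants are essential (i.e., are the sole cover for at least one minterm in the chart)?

4

size-2^0 implicants → 000001(✓)  000101(✓)  001010(✓)  001011(✓)  001110(✓)  010110(✓)  011110(✓)  100010  100101(✓)  101100(✓)  101101(✓)  110100
size-2^1 implicants → -00101  0-1110  000-01  001-10  00101-  01-110  10-101  10110-
Unchecked terms (primes): -00101, 0-1110, 000-01, 001-10, 00101-, 01-110, 10-101, 100010, 10110-, 110100
Minterm coverage:
  m10 ⊆ 001-10,00101-
  m11 ⊆ 00101- [E]
  m14 ⊆ 0-1110,001-10
  m30 ⊆ 0-1110,01-110
  m34 ⊆ 100010 [E]
  m37 ⊆ -00101,10-101
  m44 ⊆ 10110- [E]
  m52 ⊆ 110100 [E]
E = {00101-, 100010, 10110-, 110100}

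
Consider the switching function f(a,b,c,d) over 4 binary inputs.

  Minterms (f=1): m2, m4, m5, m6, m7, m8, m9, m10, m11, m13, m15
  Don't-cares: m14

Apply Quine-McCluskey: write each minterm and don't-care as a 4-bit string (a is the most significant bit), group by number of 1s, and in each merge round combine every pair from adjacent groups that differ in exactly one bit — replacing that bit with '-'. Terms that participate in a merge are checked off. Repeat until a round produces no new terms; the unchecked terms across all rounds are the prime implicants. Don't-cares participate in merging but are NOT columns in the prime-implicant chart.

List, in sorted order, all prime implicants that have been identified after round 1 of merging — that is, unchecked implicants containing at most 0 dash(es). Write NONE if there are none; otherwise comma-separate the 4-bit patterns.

Round 0: 0010✓ 0100✓ 0101✓ 0110✓ 0111✓ 1000✓ 1001✓ 1010✓ 1011✓ 1101✓ 1110✓ 1111✓
Round 1: -010✓ -101✓ -110✓ -111✓ 0-10✓ 01-0✓ 01-1✓ 010-✓ 011-✓ 1-01✓ 1-10✓ 1-11✓ 10-0✓ 10-1✓ 100-✓ 101-✓ 11-1✓ 111-✓
Round 2: --10 -1-1 -11- 01-- 1--1 1-1- 10--
PIs = {--10, -1-1, -11-, 01--, 1--1, 1-1-, 10--}

NONE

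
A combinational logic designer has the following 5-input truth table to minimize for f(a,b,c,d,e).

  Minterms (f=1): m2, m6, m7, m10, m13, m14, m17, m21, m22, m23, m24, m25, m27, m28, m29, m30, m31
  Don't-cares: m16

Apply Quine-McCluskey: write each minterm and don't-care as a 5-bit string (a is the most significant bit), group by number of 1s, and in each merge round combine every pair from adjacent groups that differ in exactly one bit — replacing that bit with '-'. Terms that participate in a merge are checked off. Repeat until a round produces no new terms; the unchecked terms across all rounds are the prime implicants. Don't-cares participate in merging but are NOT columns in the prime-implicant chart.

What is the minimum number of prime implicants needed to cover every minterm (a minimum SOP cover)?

7

[col 0] 00010*, 00110*, 00111*, 01010*, 01101*, 01110*, 10000*, 10001*, 10101*, 10110*, 10111*, 11000*, 11001*, 11011*, 11100*, 11101*, 11110*, 11111*
[col 1] -0110*, -0111*, -1101, -1110*, 0-010*, 0-110*, 00-10*, 0011-*, 01-10*, 1-000*, 1-001*, 1-101*, 1-110*, 1-111*, 10-01*, 1000-*, 101-1*, 1011-*, 11-00*, 11-01*, 11-11*, 110-1*, 1100-*, 111-0*, 111-1*, 1110-*, 1111-*
[col 2] --110, -011-, 0--10, 1--01, 1-00-, 1-1-1, 1-11-, 11--1, 11-0-, 111--
Prime implicants: --110, -011-, -1101, 0--10, 1--01, 1-00-, 1-1-1, 1-11-, 11--1, 11-0-, 111--
PI chart (minterm → PIs covering it):
  2 | 0--10  (sole → essential)
  6 | --110,-011-,0--10
  7 | -011-  (sole → essential)
  10 | 0--10  (sole → essential)
  13 | -1101  (sole → essential)
  14 | --110,0--10
  17 | 1--01,1-00-
  21 | 1--01,1-1-1
  22 | --110,-011-,1-11-
  23 | -011-,1-1-1,1-11-
  24 | 1-00-,11-0-
  25 | 1--01,1-00-,11--1,11-0-
  27 | 11--1  (sole → essential)
  28 | 11-0-,111--
  29 | -1101,1--01,1-1-1,11--1,11-0-,111--
  30 | --110,1-11-,111--
  31 | 1-1-1,1-11-,11--1,111--
Essential prime implicants: -011-, -1101, 0--10, 11--1
Petrick residual → --110, 1--01, 11-0-
Minimum SOP uses 7 PIs: cde' + b'cd + bcd'e + a'de' + ad'e + abe + abd'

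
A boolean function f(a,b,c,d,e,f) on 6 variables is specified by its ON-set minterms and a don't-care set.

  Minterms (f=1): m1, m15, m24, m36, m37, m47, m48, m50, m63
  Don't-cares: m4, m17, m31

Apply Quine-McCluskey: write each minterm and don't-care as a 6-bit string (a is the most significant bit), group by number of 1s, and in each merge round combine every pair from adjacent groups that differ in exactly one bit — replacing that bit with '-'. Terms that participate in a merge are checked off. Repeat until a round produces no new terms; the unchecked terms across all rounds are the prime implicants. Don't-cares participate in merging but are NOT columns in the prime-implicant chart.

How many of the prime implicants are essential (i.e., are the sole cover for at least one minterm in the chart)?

5

Round 0: 000001✓ 000100✓ 001111✓ 010001✓ 011000 011111✓ 100100✓ 100101✓ 101111✓ 110000✓ 110010✓ 111111✓
Round 1: -00100 -01111✓ -11111✓ 0-0001 0-1111✓ 1-1111✓ 10010- 1100-0
Round 2: --1111
PIs = {--1111, -00100, 0-0001, 011000, 10010-, 1100-0}
Coverage chart:
  m1: 0-0001 ←essential
  m15: --1111 ←essential
  m24: 011000 ←essential
  m36: -00100,10010-
  m37: 10010- ←essential
  m47: --1111 ←essential
  m48: 1100-0 ←essential
  m50: 1100-0 ←essential
  m63: --1111 ←essential
Essential: --1111, 0-0001, 011000, 10010-, 1100-0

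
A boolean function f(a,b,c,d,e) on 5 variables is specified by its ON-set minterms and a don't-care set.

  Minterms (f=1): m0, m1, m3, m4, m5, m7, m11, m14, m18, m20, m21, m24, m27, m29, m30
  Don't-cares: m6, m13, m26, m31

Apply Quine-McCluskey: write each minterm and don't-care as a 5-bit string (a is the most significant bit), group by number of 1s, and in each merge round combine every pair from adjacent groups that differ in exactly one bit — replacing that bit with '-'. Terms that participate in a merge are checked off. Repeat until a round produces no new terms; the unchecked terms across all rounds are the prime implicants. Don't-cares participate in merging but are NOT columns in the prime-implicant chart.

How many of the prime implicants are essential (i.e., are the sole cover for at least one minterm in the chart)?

Round 0: 00000✓ 00001✓ 00011✓ 00100✓ 00101✓ 00110✓ 00111✓ 01011✓ 01101✓ 01110✓ 10010✓ 10100✓ 10101✓ 11000✓ 11010✓ 11011✓ 11101✓ 11110✓ 11111✓
Round 1: -0100✓ -0101✓ -1011 -1101✓ -1110 0-011 0-101✓ 0-110 00-00✓ 00-01✓ 00-11✓ 000-1✓ 0000-✓ 001-0✓ 001-1✓ 0010-✓ 0011-✓ 1-010 1-101✓ 1010-✓ 11-10✓ 11-11✓ 110-0 1101-✓ 111-1 1111-✓
Round 2: --101 -010- 00--1 00-0- 001-- 11-1-
PIs = {--101, -010-, -1011, -1110, 0-011, 0-110, 00--1, 00-0-, 001--, 1-010, 11-1-, 110-0, 111-1}
Coverage chart:
  m0: 00-0- ←essential
  m1: 00--1,00-0-
  m3: 0-011,00--1
  m4: -010-,00-0-,001--
  m5: --101,-010-,00--1,00-0-,001--
  m7: 00--1,001--
  m11: -1011,0-011
  m14: -1110,0-110
  m18: 1-010 ←essential
  m20: -010- ←essential
  m21: --101,-010-
  m24: 110-0 ←essential
  m27: -1011,11-1-
  m29: --101,111-1
  m30: -1110,11-1-
Essential: -010-, 00-0-, 1-010, 110-0

4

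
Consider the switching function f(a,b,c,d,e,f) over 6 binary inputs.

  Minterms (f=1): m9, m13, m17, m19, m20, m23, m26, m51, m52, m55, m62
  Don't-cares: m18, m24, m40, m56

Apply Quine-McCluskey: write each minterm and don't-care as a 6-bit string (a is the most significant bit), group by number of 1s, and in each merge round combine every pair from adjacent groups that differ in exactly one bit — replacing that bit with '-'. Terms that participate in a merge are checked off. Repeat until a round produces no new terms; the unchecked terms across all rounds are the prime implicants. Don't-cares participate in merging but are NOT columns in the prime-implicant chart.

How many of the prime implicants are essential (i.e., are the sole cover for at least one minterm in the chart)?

Round 0: 001001✓ 001101✓ 010001✓ 010010✓ 010011✓ 010100✓ 010111✓ 011000✓ 011010✓ 101000✓ 110011✓ 110100✓ 110111✓ 111000✓ 111110
Round 1: -10011✓ -10100 -10111✓ -11000 001-01 01-010 010-11✓ 0100-1 01001- 0110-0 1-1000 110-11✓
Round 2: -10-11
PIs = {-10-11, -10100, -11000, 001-01, 01-010, 0100-1, 01001-, 0110-0, 1-1000, 111110}
Coverage chart:
  m9: 001-01 ←essential
  m13: 001-01 ←essential
  m17: 0100-1 ←essential
  m19: -10-11,0100-1,01001-
  m20: -10100 ←essential
  m23: -10-11 ←essential
  m26: 01-010,0110-0
  m51: -10-11 ←essential
  m52: -10100 ←essential
  m55: -10-11 ←essential
  m62: 111110 ←essential
Essential: -10-11, -10100, 001-01, 0100-1, 111110

5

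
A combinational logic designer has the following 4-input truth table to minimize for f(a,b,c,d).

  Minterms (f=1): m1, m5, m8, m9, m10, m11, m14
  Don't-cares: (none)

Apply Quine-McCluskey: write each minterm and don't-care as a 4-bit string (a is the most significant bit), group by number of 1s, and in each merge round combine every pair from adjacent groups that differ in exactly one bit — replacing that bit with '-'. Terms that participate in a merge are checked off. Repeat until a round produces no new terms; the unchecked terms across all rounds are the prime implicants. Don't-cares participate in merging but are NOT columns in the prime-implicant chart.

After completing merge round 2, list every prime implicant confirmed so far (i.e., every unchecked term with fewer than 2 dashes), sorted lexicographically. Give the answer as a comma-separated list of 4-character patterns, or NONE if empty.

[col 0] 0001*, 0101*, 1000*, 1001*, 1010*, 1011*, 1110*
[col 1] -001, 0-01, 1-10, 10-0*, 10-1*, 100-*, 101-*
[col 2] 10--
Prime implicants: -001, 0-01, 1-10, 10--

-001, 0-01, 1-10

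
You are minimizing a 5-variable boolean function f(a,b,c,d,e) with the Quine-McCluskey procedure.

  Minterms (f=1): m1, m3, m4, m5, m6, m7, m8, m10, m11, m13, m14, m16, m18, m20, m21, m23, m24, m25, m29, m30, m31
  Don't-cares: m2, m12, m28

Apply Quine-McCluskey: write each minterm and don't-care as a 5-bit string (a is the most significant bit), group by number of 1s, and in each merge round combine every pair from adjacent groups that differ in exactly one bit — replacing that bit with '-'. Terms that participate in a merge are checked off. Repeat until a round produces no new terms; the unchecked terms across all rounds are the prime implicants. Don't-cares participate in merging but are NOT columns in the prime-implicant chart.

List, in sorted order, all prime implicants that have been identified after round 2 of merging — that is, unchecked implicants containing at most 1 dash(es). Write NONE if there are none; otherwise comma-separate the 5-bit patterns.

[col 0] 00001*, 00010*, 00011*, 00100*, 00101*, 00110*, 00111*, 01000*, 01010*, 01011*, 01100*, 01101*, 01110*, 10000*, 10010*, 10100*, 10101*, 10111*, 11000*, 11001*, 11100*, 11101*, 11110*, 11111*
[col 1] -0010, -0100*, -0101*, -0111*, -1000*, -1100*, -1101*, -1110*, 0-010*, 0-011*, 0-100*, 0-101*, 0-110*, 00-01*, 00-10*, 00-11*, 000-1*, 0001-*, 001-0*, 001-1*, 0010-*, 0011-*, 01-00*, 01-10*, 010-0*, 0101-*, 011-0*, 0110-*, 1-000*, 1-100*, 1-101*, 1-111*, 10-00*, 100-0, 101-1*, 1010-*, 11-00*, 11-01*, 1100-*, 111-0*, 111-1*, 1110-*, 1111-*
[col 2] --100*, --101*, -01-1, -010-*, -1-00, -11-0, -110-*, 0--10, 0-01-, 0-1-0, 0-10-*, 00--1, 00-1-, 001--, 01--0, 1--00, 1-1-1, 1-10-*, 11-0-, 111--
[col 3] --10-
Prime implicants: --10-, -0010, -01-1, -1-00, -11-0, 0--10, 0-01-, 0-1-0, 00--1, 00-1-, 001--, 01--0, 1--00, 1-1-1, 100-0, 11-0-, 111--

-0010, 100-0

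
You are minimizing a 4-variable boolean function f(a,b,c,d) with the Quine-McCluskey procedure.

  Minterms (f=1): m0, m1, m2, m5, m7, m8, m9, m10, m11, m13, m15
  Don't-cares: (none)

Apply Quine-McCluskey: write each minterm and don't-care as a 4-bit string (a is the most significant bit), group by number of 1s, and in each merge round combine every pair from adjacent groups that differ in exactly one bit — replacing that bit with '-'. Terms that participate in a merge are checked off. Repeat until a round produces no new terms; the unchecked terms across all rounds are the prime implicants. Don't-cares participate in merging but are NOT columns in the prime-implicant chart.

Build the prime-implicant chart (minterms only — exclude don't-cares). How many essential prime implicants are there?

Round 0: 0000✓ 0001✓ 0010✓ 0101✓ 0111✓ 1000✓ 1001✓ 1010✓ 1011✓ 1101✓ 1111✓
Round 1: -000✓ -001✓ -010✓ -101✓ -111✓ 0-01✓ 00-0✓ 000-✓ 01-1✓ 1-01✓ 1-11✓ 10-0✓ 10-1✓ 100-✓ 101-✓ 11-1✓
Round 2: --01 -0-0 -00- -1-1 1--1 10--
PIs = {--01, -0-0, -00-, -1-1, 1--1, 10--}
Coverage chart:
  m0: -0-0,-00-
  m1: --01,-00-
  m2: -0-0 ←essential
  m5: --01,-1-1
  m7: -1-1 ←essential
  m8: -0-0,-00-,10--
  m9: --01,-00-,1--1,10--
  m10: -0-0,10--
  m11: 1--1,10--
  m13: --01,-1-1,1--1
  m15: -1-1,1--1
Essential: -0-0, -1-1

2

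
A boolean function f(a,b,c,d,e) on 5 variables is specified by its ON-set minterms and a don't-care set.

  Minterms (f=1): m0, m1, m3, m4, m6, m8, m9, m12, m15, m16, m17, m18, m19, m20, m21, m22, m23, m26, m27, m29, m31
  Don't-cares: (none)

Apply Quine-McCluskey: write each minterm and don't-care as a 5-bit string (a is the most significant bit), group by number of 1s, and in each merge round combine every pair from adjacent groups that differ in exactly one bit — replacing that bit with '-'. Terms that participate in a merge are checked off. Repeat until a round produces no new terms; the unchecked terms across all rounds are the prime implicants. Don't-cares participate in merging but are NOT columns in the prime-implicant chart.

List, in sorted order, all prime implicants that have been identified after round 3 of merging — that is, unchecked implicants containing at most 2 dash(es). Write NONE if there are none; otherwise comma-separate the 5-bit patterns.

-0-00, -00-1, -000-, -01-0, -1111, 0--00, 0-00-, 1--11, 1-01-, 1-1-1

Round 0: 00000✓ 00001✓ 00011✓ 00100✓ 00110✓ 01000✓ 01001✓ 01100✓ 01111✓ 10000✓ 10001✓ 10010✓ 10011✓ 10100✓ 10101✓ 10110✓ 10111✓ 11010✓ 11011✓ 11101✓ 11111✓
Round 1: -0000✓ -0001✓ -0011✓ -0100✓ -0110✓ -1111 0-000✓ 0-001✓ 0-100✓ 00-00✓ 000-1✓ 0000-✓ 001-0✓ 01-00✓ 0100-✓ 1-010✓ 1-011✓ 1-101✓ 1-111✓ 10-00✓ 10-01✓ 10-10✓ 10-11✓ 100-0✓ 100-1✓ 1000-✓ 1001-✓ 101-0✓ 101-1✓ 1010-✓ 1011-✓ 11-11✓ 1101-✓ 111-1✓
Round 2: -0-00 -00-1 -000- -01-0 0--00 0-00- 1--11 1-01- 1-1-1 10--0✓ 10--1✓ 10-0-✓ 10-1-✓ 100--✓ 101--✓
Round 3: 10---
PIs = {-0-00, -00-1, -000-, -01-0, -1111, 0--00, 0-00-, 1--11, 1-01-, 1-1-1, 10---}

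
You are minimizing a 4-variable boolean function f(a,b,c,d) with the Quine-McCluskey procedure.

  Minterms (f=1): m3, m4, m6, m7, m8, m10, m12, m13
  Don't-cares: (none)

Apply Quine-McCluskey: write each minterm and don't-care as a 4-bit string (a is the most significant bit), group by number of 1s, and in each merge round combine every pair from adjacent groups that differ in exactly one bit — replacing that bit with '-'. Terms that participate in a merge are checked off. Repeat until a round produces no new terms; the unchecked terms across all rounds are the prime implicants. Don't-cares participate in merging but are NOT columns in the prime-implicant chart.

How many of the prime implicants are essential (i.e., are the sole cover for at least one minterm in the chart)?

size-2^0 implicants → 0011(✓)  0100(✓)  0110(✓)  0111(✓)  1000(✓)  1010(✓)  1100(✓)  1101(✓)
size-2^1 implicants → -100  0-11  01-0  011-  1-00  10-0  110-
Unchecked terms (primes): -100, 0-11, 01-0, 011-, 1-00, 10-0, 110-
Minterm coverage:
  m3 ⊆ 0-11 [E]
  m4 ⊆ -100,01-0
  m6 ⊆ 01-0,011-
  m7 ⊆ 0-11,011-
  m8 ⊆ 1-00,10-0
  m10 ⊆ 10-0 [E]
  m12 ⊆ -100,1-00,110-
  m13 ⊆ 110- [E]
E = {0-11, 10-0, 110-}

3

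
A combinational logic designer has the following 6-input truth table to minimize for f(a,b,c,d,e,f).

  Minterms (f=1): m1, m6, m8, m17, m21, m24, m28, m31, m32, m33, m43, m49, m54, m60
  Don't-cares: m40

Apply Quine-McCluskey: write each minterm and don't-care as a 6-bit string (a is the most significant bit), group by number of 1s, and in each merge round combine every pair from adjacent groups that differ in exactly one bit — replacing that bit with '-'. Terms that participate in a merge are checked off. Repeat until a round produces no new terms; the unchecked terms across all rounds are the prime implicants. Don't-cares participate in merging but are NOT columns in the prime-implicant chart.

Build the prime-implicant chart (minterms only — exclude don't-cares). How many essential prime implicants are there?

size-2^0 implicants → 000001(✓)  000110  001000(✓)  010001(✓)  010101(✓)  011000(✓)  011100(✓)  011111  100000(✓)  100001(✓)  101000(✓)  101011  110001(✓)  110110  111100(✓)
size-2^1 implicants → -00001(✓)  -01000  -10001(✓)  -11100  0-0001(✓)  0-1000  010-01  011-00  1-0001(✓)  10-000  10000-
size-2^2 implicants → --0001
Unchecked terms (primes): --0001, -01000, -11100, 0-1000, 000110, 010-01, 011-00, 011111, 10-000, 10000-, 101011, 110110
Minterm coverage:
  m1 ⊆ --0001 [E]
  m6 ⊆ 000110 [E]
  m8 ⊆ -01000,0-1000
  m17 ⊆ --0001,010-01
  m21 ⊆ 010-01 [E]
  m24 ⊆ 0-1000,011-00
  m28 ⊆ -11100,011-00
  m31 ⊆ 011111 [E]
  m32 ⊆ 10-000,10000-
  m33 ⊆ --0001,10000-
  m43 ⊆ 101011 [E]
  m49 ⊆ --0001 [E]
  m54 ⊆ 110110 [E]
  m60 ⊆ -11100 [E]
E = {--0001, -11100, 000110, 010-01, 011111, 101011, 110110}

7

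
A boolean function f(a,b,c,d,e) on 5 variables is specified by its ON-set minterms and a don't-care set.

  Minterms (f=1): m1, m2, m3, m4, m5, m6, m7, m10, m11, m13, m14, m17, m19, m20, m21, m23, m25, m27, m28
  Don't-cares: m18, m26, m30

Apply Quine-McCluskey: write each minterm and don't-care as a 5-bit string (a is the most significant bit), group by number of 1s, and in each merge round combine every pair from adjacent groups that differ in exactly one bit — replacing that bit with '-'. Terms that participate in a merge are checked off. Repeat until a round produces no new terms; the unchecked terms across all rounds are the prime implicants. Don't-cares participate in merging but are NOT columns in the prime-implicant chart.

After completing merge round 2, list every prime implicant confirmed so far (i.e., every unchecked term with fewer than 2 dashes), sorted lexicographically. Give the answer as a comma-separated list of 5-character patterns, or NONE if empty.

0-101, 1-100, 111-0

size-2^0 implicants → 00001(✓)  00010(✓)  00011(✓)  00100(✓)  00101(✓)  00110(✓)  00111(✓)  01010(✓)  01011(✓)  01101(✓)  01110(✓)  10001(✓)  10010(✓)  10011(✓)  10100(✓)  10101(✓)  10111(✓)  11001(✓)  11010(✓)  11011(✓)  11100(✓)  11110(✓)
size-2^1 implicants → -0001(✓)  -0010(✓)  -0011(✓)  -0100(✓)  -0101(✓)  -0111(✓)  -1010(✓)  -1011(✓)  -1110(✓)  0-010(✓)  0-011(✓)  0-101  0-110(✓)  00-01(✓)  00-10(✓)  00-11(✓)  000-1(✓)  0001-(✓)  001-0(✓)  001-1(✓)  0010-(✓)  0011-(✓)  01-10(✓)  0101-(✓)  1-001(✓)  1-010(✓)  1-011(✓)  1-100  10-01(✓)  10-11(✓)  100-1(✓)  1001-(✓)  101-1(✓)  1010-(✓)  11-10(✓)  110-1(✓)  1101-(✓)  111-0
size-2^2 implicants → --010(✓)  --011(✓)  -0-01(✓)  -0-11(✓)  -00-1(✓)  -001-(✓)  -01-1(✓)  -010-  -1-10  -101-(✓)  0--10  0-01-(✓)  00--1(✓)  00-1-  001--  1-0-1  1-01-(✓)  10--1(✓)
size-2^3 implicants → --01-  -0--1
Unchecked terms (primes): --01-, -0--1, -010-, -1-10, 0--10, 0-101, 00-1-, 001--, 1-0-1, 1-100, 111-0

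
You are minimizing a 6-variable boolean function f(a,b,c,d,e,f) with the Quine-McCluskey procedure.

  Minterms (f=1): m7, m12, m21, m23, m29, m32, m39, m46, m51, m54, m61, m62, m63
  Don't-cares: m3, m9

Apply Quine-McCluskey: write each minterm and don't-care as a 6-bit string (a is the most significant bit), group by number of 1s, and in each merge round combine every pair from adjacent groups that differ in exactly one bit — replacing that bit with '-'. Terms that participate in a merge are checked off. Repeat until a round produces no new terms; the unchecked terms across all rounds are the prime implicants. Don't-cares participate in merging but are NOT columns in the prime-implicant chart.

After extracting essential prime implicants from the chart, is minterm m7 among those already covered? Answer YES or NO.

Round 0: 000011✓ 000111✓ 001001 001100 010101✓ 010111✓ 011101✓ 100000 100111✓ 101110✓ 110011 110110✓ 111101✓ 111110✓ 111111✓
Round 1: -00111 -11101 0-0111 000-11 01-101 0101-1 1-1110 11-110 1111-1 11111-
PIs = {-00111, -11101, 0-0111, 000-11, 001001, 001100, 01-101, 0101-1, 1-1110, 100000, 11-110, 110011, 1111-1, 11111-}
Coverage chart:
  m7: -00111,0-0111,000-11
  m12: 001100 ←essential
  m21: 01-101,0101-1
  m23: 0-0111,0101-1
  m29: -11101,01-101
  m32: 100000 ←essential
  m39: -00111 ←essential
  m46: 1-1110 ←essential
  m51: 110011 ←essential
  m54: 11-110 ←essential
  m61: -11101,1111-1
  m62: 1-1110,11-110,11111-
  m63: 1111-1,11111-
Essential: -00111, 001100, 1-1110, 100000, 11-110, 110011

YES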